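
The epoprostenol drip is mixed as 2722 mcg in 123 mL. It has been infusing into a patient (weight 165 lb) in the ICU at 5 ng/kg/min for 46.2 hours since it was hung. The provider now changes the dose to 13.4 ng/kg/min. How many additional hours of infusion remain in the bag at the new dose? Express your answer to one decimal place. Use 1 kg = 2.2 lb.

Initial rate:
Weight = 165 lb ÷ 2.2 lb/kg = 75 kg
Dose = 5 ng/kg/min × 75 kg = 375 ng/min
375 ng/min × 60 min/hr = 22500 ng/hr
Concentration = 2722 mcg ÷ 123 mL = 22.13008 mcg/mL = 22130.08 ng/mL
Rate = 22500 ng/hr ÷ 22130.08 ng/mL = 1.016716 mL/hr
Volume infused so far = 1.016716 mL/hr × 46.2 hr = 46.97226 mL
Volume remaining = 123 − 46.97226 = 76.02774 mL
New rate:
Dose = 13.4 ng/kg/min × 75 kg = 1005 ng/min
1005 ng/min × 60 min/hr = 60300 ng/hr
Rate = 60300 ng/hr ÷ 22130.08 ng/mL = 2.724798 mL/hr
Time remaining = 76.02774 mL ÷ 2.724798 mL/hr = 27.90216 hr

27.9 hours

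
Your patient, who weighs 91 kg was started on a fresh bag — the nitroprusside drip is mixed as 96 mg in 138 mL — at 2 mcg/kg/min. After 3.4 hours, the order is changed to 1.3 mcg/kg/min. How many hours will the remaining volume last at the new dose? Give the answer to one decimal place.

Initial rate:
Dose = 2 mcg/kg/min × 91 kg = 182 mcg/min
182 mcg/min × 60 min/hr = 10920 mcg/hr
Concentration = 96 mg ÷ 138 mL = 0.6956522 mg/mL = 695.6522 mcg/mL
Rate = 10920 mcg/hr ÷ 695.6522 mcg/mL = 15.6975 mL/hr
Volume infused so far = 15.6975 mL/hr × 3.4 hr = 53.3715 mL
Volume remaining = 138 − 53.3715 = 84.6285 mL
New rate:
Dose = 1.3 mcg/kg/min × 91 kg = 118.3 mcg/min
118.3 mcg/min × 60 min/hr = 7098 mcg/hr
Rate = 7098 mcg/hr ÷ 695.6522 mcg/mL = 10.20337 mL/hr
Time remaining = 84.6285 mL ÷ 10.20337 mL/hr = 8.294167 hr

8.3 hours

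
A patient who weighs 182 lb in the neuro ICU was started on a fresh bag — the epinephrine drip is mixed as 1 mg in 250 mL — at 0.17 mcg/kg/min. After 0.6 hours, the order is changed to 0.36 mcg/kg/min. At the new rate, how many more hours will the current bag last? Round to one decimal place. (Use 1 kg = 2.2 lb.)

Initial rate:
Weight = 182 lb ÷ 2.2 lb/kg = 82.72727 kg
Dose = 0.17 mcg/kg/min × 82.72727 kg = 14.06364 mcg/min
14.06364 mcg/min × 60 min/hr = 843.8182 mcg/hr
Concentration = 1 mg ÷ 250 mL = 0.004 mg/mL = 4 mcg/mL
Rate = 843.8182 mcg/hr ÷ 4 mcg/mL = 210.9545 mL/hr
Volume infused so far = 210.9545 mL/hr × 0.6 hr = 126.5727 mL
Volume remaining = 250 − 126.5727 = 123.4273 mL
New rate:
Dose = 0.36 mcg/kg/min × 82.72727 kg = 29.78182 mcg/min
29.78182 mcg/min × 60 min/hr = 1786.909 mcg/hr
Rate = 1786.909 mcg/hr ÷ 4 mcg/mL = 446.7273 mL/hr
Time remaining = 123.4273 mL ÷ 446.7273 mL/hr = 0.2762922 hr

0.3 hours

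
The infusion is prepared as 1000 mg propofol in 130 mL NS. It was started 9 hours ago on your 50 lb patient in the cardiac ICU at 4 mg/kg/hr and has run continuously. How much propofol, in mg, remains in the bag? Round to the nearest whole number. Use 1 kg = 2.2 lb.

182 mg

Weight = 50 lb ÷ 2.2 lb/kg = 22.72727 kg
Dose = 4 mg/kg/hr × 22.72727 kg = 90.90909 mg/hr
Concentration = 1000 mg ÷ 130 mL = 7.692308 mg/mL
Rate = 90.90909 mg/hr ÷ 7.692308 mg/mL = 11.81818 mL/hr
Volume infused = 11.81818 mL/hr × 9 hr = 106.3636 mL
Volume remaining = 130 − 106.3636 = 23.63636 mL
Drug remaining = 23.63636 mL × 7.692308 mg/mL = 181.8182 mg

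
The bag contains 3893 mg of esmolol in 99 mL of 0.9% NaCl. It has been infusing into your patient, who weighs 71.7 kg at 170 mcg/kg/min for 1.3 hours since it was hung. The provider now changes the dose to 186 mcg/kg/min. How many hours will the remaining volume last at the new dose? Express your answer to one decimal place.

3.7 hours

Initial rate:
Dose = 170 mcg/kg/min × 71.7 kg = 12189 mcg/min
12189 mcg/min × 60 min/hr = 731340 mcg/hr
Concentration = 3893 mg ÷ 99 mL = 39.32323 mg/mL = 39323.23 mcg/mL
Rate = 731340 mcg/hr ÷ 39323.23 mcg/mL = 18.59817 mL/hr
Volume infused so far = 18.59817 mL/hr × 1.3 hr = 24.17762 mL
Volume remaining = 99 − 24.17762 = 74.82238 mL
New rate:
Dose = 186 mcg/kg/min × 71.7 kg = 13336.2 mcg/min
13336.2 mcg/min × 60 min/hr = 800172 mcg/hr
Rate = 800172 mcg/hr ÷ 39323.23 mcg/mL = 20.34858 mL/hr
Time remaining = 74.82238 mL ÷ 20.34858 mL/hr = 3.677032 hr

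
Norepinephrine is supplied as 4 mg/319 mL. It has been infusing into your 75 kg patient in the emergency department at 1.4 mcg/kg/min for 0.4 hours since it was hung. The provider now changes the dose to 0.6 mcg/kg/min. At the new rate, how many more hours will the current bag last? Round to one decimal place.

0.5 hours

Initial rate:
Dose = 1.4 mcg/kg/min × 75 kg = 105 mcg/min
105 mcg/min × 60 min/hr = 6300 mcg/hr
Concentration = 4 mg ÷ 319 mL = 0.01253918 mg/mL = 12.53918 mcg/mL
Rate = 6300 mcg/hr ÷ 12.53918 mcg/mL = 502.425 mL/hr
Volume infused so far = 502.425 mL/hr × 0.4 hr = 200.97 mL
Volume remaining = 319 − 200.97 = 118.03 mL
New rate:
Dose = 0.6 mcg/kg/min × 75 kg = 45 mcg/min
45 mcg/min × 60 min/hr = 2700 mcg/hr
Rate = 2700 mcg/hr ÷ 12.53918 mcg/mL = 215.325 mL/hr
Time remaining = 118.03 mL ÷ 215.325 mL/hr = 0.5481481 hr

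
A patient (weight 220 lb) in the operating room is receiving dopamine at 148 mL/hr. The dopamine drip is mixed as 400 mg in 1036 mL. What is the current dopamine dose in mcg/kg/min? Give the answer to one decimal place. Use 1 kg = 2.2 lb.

9.5 mcg/kg/min

Weight = 220 lb ÷ 2.2 lb/kg = 100 kg
Concentration = 400 mg ÷ 1036 mL = 0.3861004 mg/mL = 386.1004 mcg/mL
Drug rate = 148 mL/hr × 386.1004 mcg/mL = 57142.86 mcg/hr
57142.86 mcg/hr ÷ 60 min/hr = 952.381 mcg/min
952.381 mcg/min ÷ 100 kg = 9.52381 mcg/kg/min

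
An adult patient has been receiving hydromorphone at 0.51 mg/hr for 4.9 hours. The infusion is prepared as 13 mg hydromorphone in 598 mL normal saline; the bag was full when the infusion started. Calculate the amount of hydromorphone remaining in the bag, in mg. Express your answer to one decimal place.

10.5 mg

Concentration = 13 mg ÷ 598 mL = 0.02173913 mg/mL
Rate = 0.51 mg/hr ÷ 0.02173913 mg/mL = 23.46 mL/hr
Volume infused = 23.46 mL/hr × 4.9 hr = 114.954 mL
Volume remaining = 598 − 114.954 = 483.046 mL
Drug remaining = 483.046 mL × 0.02173913 mg/mL = 10.501 mg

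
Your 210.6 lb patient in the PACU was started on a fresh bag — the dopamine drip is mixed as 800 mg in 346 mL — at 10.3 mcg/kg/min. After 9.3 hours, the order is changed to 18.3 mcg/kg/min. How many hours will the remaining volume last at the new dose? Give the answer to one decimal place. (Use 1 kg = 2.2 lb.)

Initial rate:
Weight = 210.6 lb ÷ 2.2 lb/kg = 95.72727 kg
Dose = 10.3 mcg/kg/min × 95.72727 kg = 985.9909 mcg/min
985.9909 mcg/min × 60 min/hr = 59159.45 mcg/hr
Concentration = 800 mg ÷ 346 mL = 2.312139 mg/mL = 2312.139 mcg/mL
Rate = 59159.45 mcg/hr ÷ 2312.139 mcg/mL = 25.58646 mL/hr
Volume infused so far = 25.58646 mL/hr × 9.3 hr = 237.9541 mL
Volume remaining = 346 − 237.9541 = 108.0459 mL
New rate:
Dose = 18.3 mcg/kg/min × 95.72727 kg = 1751.809 mcg/min
1751.809 mcg/min × 60 min/hr = 105108.5 mcg/hr
Rate = 105108.5 mcg/hr ÷ 2312.139 mcg/mL = 45.45945 mL/hr
Time remaining = 108.0459 mL ÷ 45.45945 mL/hr = 2.376753 hr

2.4 hours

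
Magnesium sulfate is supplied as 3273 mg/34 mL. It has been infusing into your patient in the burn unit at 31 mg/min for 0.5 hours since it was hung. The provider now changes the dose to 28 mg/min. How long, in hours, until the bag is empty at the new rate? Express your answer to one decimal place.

1.4 hours

Initial rate:
31 mg/min × 60 min/hr = 1860 mg/hr
Concentration = 3273 mg ÷ 34 mL = 96.26471 mg/mL
Rate = 1860 mg/hr ÷ 96.26471 mg/mL = 19.32172 mL/hr
Volume infused so far = 19.32172 mL/hr × 0.5 hr = 9.660862 mL
Volume remaining = 34 − 9.660862 = 24.33914 mL
New rate:
28 mg/min × 60 min/hr = 1680 mg/hr
Rate = 1680 mg/hr ÷ 96.26471 mg/mL = 17.45188 mL/hr
Time remaining = 24.33914 mL ÷ 17.45188 mL/hr = 1.394643 hr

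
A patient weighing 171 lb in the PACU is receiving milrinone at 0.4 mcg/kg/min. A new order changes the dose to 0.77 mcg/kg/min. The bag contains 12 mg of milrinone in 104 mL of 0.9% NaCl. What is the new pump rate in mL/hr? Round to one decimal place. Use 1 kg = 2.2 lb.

31.1 mL/hr

Weight = 171 lb ÷ 2.2 lb/kg = 77.72727 kg
Dose = 0.77 mcg/kg/min × 77.72727 kg = 59.85 mcg/min
59.85 mcg/min × 60 min/hr = 3591 mcg/hr
Concentration = 12 mg ÷ 104 mL = 0.1153846 mg/mL = 115.3846 mcg/mL
Rate = 3591 mcg/hr ÷ 115.3846 mcg/mL = 31.122 mL/hr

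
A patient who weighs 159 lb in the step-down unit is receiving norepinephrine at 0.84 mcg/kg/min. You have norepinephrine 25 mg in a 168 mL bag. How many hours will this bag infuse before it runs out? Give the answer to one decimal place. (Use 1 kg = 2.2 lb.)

6.9 hours

Weight = 159 lb ÷ 2.2 lb/kg = 72.27273 kg
Dose = 0.84 mcg/kg/min × 72.27273 kg = 60.70909 mcg/min
60.70909 mcg/min × 60 min/hr = 3642.545 mcg/hr
Concentration = 25 mg ÷ 168 mL = 0.1488095 mg/mL = 148.8095 mcg/mL
Rate = 3642.545 mcg/hr ÷ 148.8095 mcg/mL = 24.47791 mL/hr
Duration = 168 mL ÷ 24.47791 mL/hr = 6.863332 hr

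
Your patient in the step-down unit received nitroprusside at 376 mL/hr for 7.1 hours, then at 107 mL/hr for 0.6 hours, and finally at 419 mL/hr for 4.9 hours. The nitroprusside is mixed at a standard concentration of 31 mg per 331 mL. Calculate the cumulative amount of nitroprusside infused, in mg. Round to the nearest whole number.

Concentration = 31 mg ÷ 331 mL = 0.09365559 mg/mL
Stage 1: 376 mL/hr × 7.1 hr = 2669.6 mL → 2669.6 mL × 0.09365559 mg/mL = 250.023 mg
Stage 2: 107 mL/hr × 0.6 hr = 64.2 mL → 64.2 mL × 0.09365559 mg/mL = 6.012689 mg
Stage 3: 419 mL/hr × 4.9 hr = 2053.1 mL → 2053.1 mL × 0.09365559 mg/mL = 192.2843 mg
Total = 250.023 + 6.012689 + 192.2843 = 448.3199 mg

448 mg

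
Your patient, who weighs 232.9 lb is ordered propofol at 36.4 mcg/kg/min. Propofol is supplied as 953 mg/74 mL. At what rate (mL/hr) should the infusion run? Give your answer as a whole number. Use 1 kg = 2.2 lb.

18 mL/hr

Weight = 232.9 lb ÷ 2.2 lb/kg = 105.8636 kg
Dose = 36.4 mcg/kg/min × 105.8636 kg = 3853.436 mcg/min
3853.436 mcg/min × 60 min/hr = 231206.2 mcg/hr
Concentration = 953 mg ÷ 74 mL = 12.87838 mg/mL = 12878.38 mcg/mL
Rate = 231206.2 mcg/hr ÷ 12878.38 mcg/mL = 17.95305 mL/hr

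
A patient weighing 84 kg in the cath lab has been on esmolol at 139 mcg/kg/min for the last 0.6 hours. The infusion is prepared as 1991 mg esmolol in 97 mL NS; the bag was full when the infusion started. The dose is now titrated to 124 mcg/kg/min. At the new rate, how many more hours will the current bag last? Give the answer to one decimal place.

2.5 hours

Initial rate:
Dose = 139 mcg/kg/min × 84 kg = 11676 mcg/min
11676 mcg/min × 60 min/hr = 700560 mcg/hr
Concentration = 1991 mg ÷ 97 mL = 20.52577 mg/mL = 20525.77 mcg/mL
Rate = 700560 mcg/hr ÷ 20525.77 mcg/mL = 34.13075 mL/hr
Volume infused so far = 34.13075 mL/hr × 0.6 hr = 20.47845 mL
Volume remaining = 97 − 20.47845 = 76.52155 mL
New rate:
Dose = 124 mcg/kg/min × 84 kg = 10416 mcg/min
10416 mcg/min × 60 min/hr = 624960 mcg/hr
Rate = 624960 mcg/hr ÷ 20525.77 mcg/mL = 30.44757 mL/hr
Time remaining = 76.52155 mL ÷ 30.44757 mL/hr = 2.513223 hr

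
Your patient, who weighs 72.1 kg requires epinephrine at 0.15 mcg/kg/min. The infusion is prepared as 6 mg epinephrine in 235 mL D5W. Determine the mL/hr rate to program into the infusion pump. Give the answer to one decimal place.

25.4 mL/hr

Dose = 0.15 mcg/kg/min × 72.1 kg = 10.815 mcg/min
10.815 mcg/min × 60 min/hr = 648.9 mcg/hr
Concentration = 6 mg ÷ 235 mL = 0.02553191 mg/mL = 25.53191 mcg/mL
Rate = 648.9 mcg/hr ÷ 25.53191 mcg/mL = 25.41525 mL/hr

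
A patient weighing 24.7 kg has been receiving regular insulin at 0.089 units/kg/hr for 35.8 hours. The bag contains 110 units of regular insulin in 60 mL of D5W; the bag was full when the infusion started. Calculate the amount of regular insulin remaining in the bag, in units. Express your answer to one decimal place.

31.3 units

Dose = 0.089 units/kg/hr × 24.7 kg = 2.1983 units/hr
Concentration = 110 units ÷ 60 mL = 1.833333 units/mL
Rate = 2.1983 units/hr ÷ 1.833333 units/mL = 1.199073 mL/hr
Volume infused = 1.199073 mL/hr × 35.8 hr = 42.9268 mL
Volume remaining = 60 − 42.9268 = 17.0732 mL
Drug remaining = 17.0732 mL × 1.833333 units/mL = 31.30086 units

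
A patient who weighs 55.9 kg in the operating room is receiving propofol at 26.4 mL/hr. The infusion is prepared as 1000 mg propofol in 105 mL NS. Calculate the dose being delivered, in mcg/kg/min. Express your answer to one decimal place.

Concentration = 1000 mg ÷ 105 mL = 9.52381 mg/mL = 9523.81 mcg/mL
Drug rate = 26.4 mL/hr × 9523.81 mcg/mL = 251428.6 mcg/hr
251428.6 mcg/hr ÷ 60 min/hr = 4190.476 mcg/min
4190.476 mcg/min ÷ 55.9 kg = 74.9638 mcg/kg/min

75.0 mcg/kg/min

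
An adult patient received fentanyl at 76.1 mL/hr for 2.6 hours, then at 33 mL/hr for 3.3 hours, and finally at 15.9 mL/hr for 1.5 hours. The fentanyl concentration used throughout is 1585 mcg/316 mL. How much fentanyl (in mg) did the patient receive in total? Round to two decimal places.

1.66 mg

Concentration = 1585 mcg ÷ 316 mL = 5.015823 mcg/mL
Stage 1: 76.1 mL/hr × 2.6 hr = 197.86 mL → 197.86 mL × 5.015823 mcg/mL = 992.4307 mcg
Stage 2: 33 mL/hr × 3.3 hr = 108.9 mL → 108.9 mL × 5.015823 mcg/mL = 546.2231 mcg
Stage 3: 15.9 mL/hr × 1.5 hr = 23.85 mL → 23.85 mL × 5.015823 mcg/mL = 119.6274 mcg
Total = 992.4307 + 546.2231 + 119.6274 = 1658.281 mcg = 1.658281 mg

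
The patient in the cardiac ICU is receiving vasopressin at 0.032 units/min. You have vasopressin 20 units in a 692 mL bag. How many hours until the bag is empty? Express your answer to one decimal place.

10.4 hours

0.032 units/min × 60 min/hr = 1.92 units/hr
Concentration = 20 units ÷ 692 mL = 0.02890173 units/mL
Rate = 1.92 units/hr ÷ 0.02890173 units/mL = 66.432 mL/hr
Duration = 692 mL ÷ 66.432 mL/hr = 10.41667 hr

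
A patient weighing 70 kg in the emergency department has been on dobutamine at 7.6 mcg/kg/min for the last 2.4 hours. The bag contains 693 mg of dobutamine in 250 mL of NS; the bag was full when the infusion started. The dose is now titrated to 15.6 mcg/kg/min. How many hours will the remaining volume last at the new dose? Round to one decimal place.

9.4 hours

Initial rate:
Dose = 7.6 mcg/kg/min × 70 kg = 532 mcg/min
532 mcg/min × 60 min/hr = 31920 mcg/hr
Concentration = 693 mg ÷ 250 mL = 2.772 mg/mL = 2772 mcg/mL
Rate = 31920 mcg/hr ÷ 2772 mcg/mL = 11.51515 mL/hr
Volume infused so far = 11.51515 mL/hr × 2.4 hr = 27.63636 mL
Volume remaining = 250 − 27.63636 = 222.3636 mL
New rate:
Dose = 15.6 mcg/kg/min × 70 kg = 1092 mcg/min
1092 mcg/min × 60 min/hr = 65520 mcg/hr
Rate = 65520 mcg/hr ÷ 2772 mcg/mL = 23.63636 mL/hr
Time remaining = 222.3636 mL ÷ 23.63636 mL/hr = 9.407692 hr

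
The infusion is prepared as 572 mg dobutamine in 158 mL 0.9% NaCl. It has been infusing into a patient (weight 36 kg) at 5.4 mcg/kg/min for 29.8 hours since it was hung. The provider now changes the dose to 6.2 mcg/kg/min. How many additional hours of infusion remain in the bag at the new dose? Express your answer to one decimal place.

16.8 hours

Initial rate:
Dose = 5.4 mcg/kg/min × 36 kg = 194.4 mcg/min
194.4 mcg/min × 60 min/hr = 11664 mcg/hr
Concentration = 572 mg ÷ 158 mL = 3.620253 mg/mL = 3620.253 mcg/mL
Rate = 11664 mcg/hr ÷ 3620.253 mcg/mL = 3.221874 mL/hr
Volume infused so far = 3.221874 mL/hr × 29.8 hr = 96.01185 mL
Volume remaining = 158 − 96.01185 = 61.98815 mL
New rate:
Dose = 6.2 mcg/kg/min × 36 kg = 223.2 mcg/min
223.2 mcg/min × 60 min/hr = 13392 mcg/hr
Rate = 13392 mcg/hr ÷ 3620.253 mcg/mL = 3.699189 mL/hr
Time remaining = 61.98815 mL ÷ 3.699189 mL/hr = 16.75723 hr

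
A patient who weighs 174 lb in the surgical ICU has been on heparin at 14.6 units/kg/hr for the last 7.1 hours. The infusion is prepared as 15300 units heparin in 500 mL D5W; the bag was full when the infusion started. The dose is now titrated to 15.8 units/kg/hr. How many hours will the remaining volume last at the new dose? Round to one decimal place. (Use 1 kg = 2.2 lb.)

Initial rate:
Weight = 174 lb ÷ 2.2 lb/kg = 79.09091 kg
Dose = 14.6 units/kg/hr × 79.09091 kg = 1154.727 units/hr
Concentration = 15300 units ÷ 500 mL = 30.6 units/mL
Rate = 1154.727 units/hr ÷ 30.6 units/mL = 37.73619 mL/hr
Volume infused so far = 37.73619 mL/hr × 7.1 hr = 267.9269 mL
Volume remaining = 500 − 267.9269 = 232.0731 mL
New rate:
Dose = 15.8 units/kg/hr × 79.09091 kg = 1249.636 units/hr
Rate = 1249.636 units/hr ÷ 30.6 units/mL = 40.83779 mL/hr
Time remaining = 232.0731 mL ÷ 40.83779 mL/hr = 5.682802 hr

5.7 hours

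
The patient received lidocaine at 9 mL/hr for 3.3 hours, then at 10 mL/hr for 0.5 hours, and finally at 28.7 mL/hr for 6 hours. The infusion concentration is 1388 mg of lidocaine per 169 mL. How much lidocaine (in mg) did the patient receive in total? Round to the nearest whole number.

1699 mg

Concentration = 1388 mg ÷ 169 mL = 8.213018 mg/mL
Stage 1: 9 mL/hr × 3.3 hr = 29.7 mL → 29.7 mL × 8.213018 mg/mL = 243.9266 mg
Stage 2: 10 mL/hr × 0.5 hr = 5 mL → 5 mL × 8.213018 mg/mL = 41.06509 mg
Stage 3: 28.7 mL/hr × 6 hr = 172.2 mL → 172.2 mL × 8.213018 mg/mL = 1414.282 mg
Total = 243.9266 + 41.06509 + 1414.282 = 1699.273 mg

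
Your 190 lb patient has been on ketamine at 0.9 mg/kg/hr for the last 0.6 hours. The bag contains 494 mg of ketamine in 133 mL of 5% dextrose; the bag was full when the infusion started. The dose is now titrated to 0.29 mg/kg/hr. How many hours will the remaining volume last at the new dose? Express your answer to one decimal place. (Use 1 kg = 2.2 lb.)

17.9 hours

Initial rate:
Weight = 190 lb ÷ 2.2 lb/kg = 86.36364 kg
Dose = 0.9 mg/kg/hr × 86.36364 kg = 77.72727 mg/hr
Concentration = 494 mg ÷ 133 mL = 3.714286 mg/mL
Rate = 77.72727 mg/hr ÷ 3.714286 mg/mL = 20.92657 mL/hr
Volume infused so far = 20.92657 mL/hr × 0.6 hr = 12.55594 mL
Volume remaining = 133 − 12.55594 = 120.4441 mL
New rate:
Dose = 0.29 mg/kg/hr × 86.36364 kg = 25.04545 mg/hr
Rate = 25.04545 mg/hr ÷ 3.714286 mg/mL = 6.743007 mL/hr
Time remaining = 120.4441 mL ÷ 6.743007 mL/hr = 17.86207 hr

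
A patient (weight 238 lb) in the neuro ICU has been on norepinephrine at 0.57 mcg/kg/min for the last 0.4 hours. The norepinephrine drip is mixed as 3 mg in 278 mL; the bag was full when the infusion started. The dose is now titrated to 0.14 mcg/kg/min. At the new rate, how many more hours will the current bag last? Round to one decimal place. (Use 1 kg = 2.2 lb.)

Initial rate:
Weight = 238 lb ÷ 2.2 lb/kg = 108.1818 kg
Dose = 0.57 mcg/kg/min × 108.1818 kg = 61.66364 mcg/min
61.66364 mcg/min × 60 min/hr = 3699.818 mcg/hr
Concentration = 3 mg ÷ 278 mL = 0.01079137 mg/mL = 10.79137 mcg/mL
Rate = 3699.818 mcg/hr ÷ 10.79137 mcg/mL = 342.8498 mL/hr
Volume infused so far = 342.8498 mL/hr × 0.4 hr = 137.1399 mL
Volume remaining = 278 − 137.1399 = 140.8601 mL
New rate:
Dose = 0.14 mcg/kg/min × 108.1818 kg = 15.14545 mcg/min
15.14545 mcg/min × 60 min/hr = 908.7273 mcg/hr
Rate = 908.7273 mcg/hr ÷ 10.79137 mcg/mL = 84.20873 mL/hr
Time remaining = 140.8601 mL ÷ 84.20873 mL/hr = 1.672749 hr

1.7 hours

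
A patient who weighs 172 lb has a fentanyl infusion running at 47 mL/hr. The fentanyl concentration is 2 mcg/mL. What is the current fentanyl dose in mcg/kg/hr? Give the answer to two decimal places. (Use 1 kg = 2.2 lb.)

1.20 mcg/kg/hr

Weight = 172 lb ÷ 2.2 lb/kg = 78.18182 kg
Drug rate = 47 mL/hr × 2 mcg/mL = 94 mcg/hr
94 mcg/hr ÷ 78.18182 kg = 1.202326 mcg/kg/hr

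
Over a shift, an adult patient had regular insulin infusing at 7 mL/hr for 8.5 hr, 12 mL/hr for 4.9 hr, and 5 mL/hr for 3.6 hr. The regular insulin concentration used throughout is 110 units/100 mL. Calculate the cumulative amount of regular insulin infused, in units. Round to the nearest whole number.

150 units

Concentration = 110 units ÷ 100 mL = 1.1 units/mL
Stage 1: 7 mL/hr × 8.5 hr = 59.5 mL → 59.5 mL × 1.1 units/mL = 65.45 units
Stage 2: 12 mL/hr × 4.9 hr = 58.8 mL → 58.8 mL × 1.1 units/mL = 64.68 units
Stage 3: 5 mL/hr × 3.6 hr = 18 mL → 18 mL × 1.1 units/mL = 19.8 units
Total = 65.45 + 64.68 + 19.8 = 149.93 units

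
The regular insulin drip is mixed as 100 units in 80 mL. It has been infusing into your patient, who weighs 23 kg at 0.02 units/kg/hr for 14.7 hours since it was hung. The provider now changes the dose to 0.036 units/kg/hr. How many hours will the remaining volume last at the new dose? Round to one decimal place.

Initial rate:
Dose = 0.02 units/kg/hr × 23 kg = 0.46 units/hr
Concentration = 100 units ÷ 80 mL = 1.25 units/mL
Rate = 0.46 units/hr ÷ 1.25 units/mL = 0.368 mL/hr
Volume infused so far = 0.368 mL/hr × 14.7 hr = 5.4096 mL
Volume remaining = 80 − 5.4096 = 74.5904 mL
New rate:
Dose = 0.036 units/kg/hr × 23 kg = 0.828 units/hr
Rate = 0.828 units/hr ÷ 1.25 units/mL = 0.6624 mL/hr
Time remaining = 74.5904 mL ÷ 0.6624 mL/hr = 112.6063 hr

112.6 hours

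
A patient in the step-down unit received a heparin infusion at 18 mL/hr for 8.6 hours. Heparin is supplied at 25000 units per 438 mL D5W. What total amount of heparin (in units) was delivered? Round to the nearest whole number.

Concentration = 25000 units ÷ 438 mL = 57.07763 units/mL
Drug rate = 18 mL/hr × 57.07763 units/mL = 1027.397 units/hr
Total = 1027.397 units/hr × 8.6 hr = 8835.616 units

8836 units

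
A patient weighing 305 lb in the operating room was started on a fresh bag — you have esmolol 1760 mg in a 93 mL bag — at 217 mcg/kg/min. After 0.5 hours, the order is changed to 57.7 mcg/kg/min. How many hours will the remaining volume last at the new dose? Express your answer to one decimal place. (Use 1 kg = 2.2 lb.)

1.8 hours

Initial rate:
Weight = 305 lb ÷ 2.2 lb/kg = 138.6364 kg
Dose = 217 mcg/kg/min × 138.6364 kg = 30084.09 mcg/min
30084.09 mcg/min × 60 min/hr = 1805045 mcg/hr
Concentration = 1760 mg ÷ 93 mL = 18.92473 mg/mL = 18924.73 mcg/mL
Rate = 1805045 mcg/hr ÷ 18924.73 mcg/mL = 95.38024 mL/hr
Volume infused so far = 95.38024 mL/hr × 0.5 hr = 47.69012 mL
Volume remaining = 93 − 47.69012 = 45.30988 mL
New rate:
Dose = 57.7 mcg/kg/min × 138.6364 kg = 7999.318 mcg/min
7999.318 mcg/min × 60 min/hr = 479959.1 mcg/hr
Rate = 479959.1 mcg/hr ÷ 18924.73 mcg/mL = 25.36147 mL/hr
Time remaining = 45.30988 mL ÷ 25.36147 mL/hr = 1.786563 hr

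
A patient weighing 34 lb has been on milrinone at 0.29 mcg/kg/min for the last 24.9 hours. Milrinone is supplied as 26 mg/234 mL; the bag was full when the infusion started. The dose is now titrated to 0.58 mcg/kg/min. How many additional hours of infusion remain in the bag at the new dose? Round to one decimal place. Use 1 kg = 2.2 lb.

35.9 hours

Initial rate:
Weight = 34 lb ÷ 2.2 lb/kg = 15.45455 kg
Dose = 0.29 mcg/kg/min × 15.45455 kg = 4.481818 mcg/min
4.481818 mcg/min × 60 min/hr = 268.9091 mcg/hr
Concentration = 26 mg ÷ 234 mL = 0.1111111 mg/mL = 111.1111 mcg/mL
Rate = 268.9091 mcg/hr ÷ 111.1111 mcg/mL = 2.420182 mL/hr
Volume infused so far = 2.420182 mL/hr × 24.9 hr = 60.26253 mL
Volume remaining = 234 − 60.26253 = 173.7375 mL
New rate:
Dose = 0.58 mcg/kg/min × 15.45455 kg = 8.963636 mcg/min
8.963636 mcg/min × 60 min/hr = 537.8182 mcg/hr
Rate = 537.8182 mcg/hr ÷ 111.1111 mcg/mL = 4.840364 mL/hr
Time remaining = 173.7375 mL ÷ 4.840364 mL/hr = 35.89348 hr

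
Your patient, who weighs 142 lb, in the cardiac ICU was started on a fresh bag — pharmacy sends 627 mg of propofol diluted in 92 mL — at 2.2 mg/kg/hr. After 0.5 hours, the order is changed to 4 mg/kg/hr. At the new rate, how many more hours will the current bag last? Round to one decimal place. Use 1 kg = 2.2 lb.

2.2 hours

Initial rate:
Weight = 142 lb ÷ 2.2 lb/kg = 64.54545 kg
Dose = 2.2 mg/kg/hr × 64.54545 kg = 142 mg/hr
Concentration = 627 mg ÷ 92 mL = 6.815217 mg/mL
Rate = 142 mg/hr ÷ 6.815217 mg/mL = 20.83573 mL/hr
Volume infused so far = 20.83573 mL/hr × 0.5 hr = 10.41786 mL
Volume remaining = 92 − 10.41786 = 81.58214 mL
New rate:
Dose = 4 mg/kg/hr × 64.54545 kg = 258.1818 mg/hr
Rate = 258.1818 mg/hr ÷ 6.815217 mg/mL = 37.88314 mL/hr
Time remaining = 81.58214 mL ÷ 37.88314 mL/hr = 2.153521 hr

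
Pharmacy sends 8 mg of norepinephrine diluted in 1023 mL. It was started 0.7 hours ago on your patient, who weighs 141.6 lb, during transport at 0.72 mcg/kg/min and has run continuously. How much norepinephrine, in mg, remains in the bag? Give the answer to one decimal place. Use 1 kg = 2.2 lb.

Weight = 141.6 lb ÷ 2.2 lb/kg = 64.36364 kg
Dose = 0.72 mcg/kg/min × 64.36364 kg = 46.34182 mcg/min
46.34182 mcg/min × 60 min/hr = 2780.509 mcg/hr
Concentration = 8 mg ÷ 1023 mL = 0.007820137 mg/mL = 7.820137 mcg/mL
Rate = 2780.509 mcg/hr ÷ 7.820137 mcg/mL = 355.5576 mL/hr
Volume infused = 355.5576 mL/hr × 0.7 hr = 248.8903 mL
Volume remaining = 1023 − 248.8903 = 774.1097 mL
Drug remaining = 774.1097 mL × 7.820137 mcg/mL = 6053.644 mcg = 6.053644 mg

6.1 mg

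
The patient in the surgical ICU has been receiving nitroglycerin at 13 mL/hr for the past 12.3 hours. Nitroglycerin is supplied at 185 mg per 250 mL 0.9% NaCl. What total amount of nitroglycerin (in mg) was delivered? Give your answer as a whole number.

Concentration = 185 mg ÷ 250 mL = 0.74 mg/mL = 740 mcg/mL
Drug rate = 13 mL/hr × 740 mcg/mL = 9620 mcg/hr
Total = 9620 mcg/hr × 12.3 hr = 118326 mcg = 118.326 mg

118 mg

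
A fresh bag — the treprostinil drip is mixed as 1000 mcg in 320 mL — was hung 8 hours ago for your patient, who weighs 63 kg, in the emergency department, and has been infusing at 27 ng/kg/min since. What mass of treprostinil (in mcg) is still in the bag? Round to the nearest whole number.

Dose = 27 ng/kg/min × 63 kg = 1701 ng/min
1701 ng/min × 60 min/hr = 102060 ng/hr
Concentration = 1000 mcg ÷ 320 mL = 3.125 mcg/mL = 3125 ng/mL
Rate = 102060 ng/hr ÷ 3125 ng/mL = 32.6592 mL/hr
Volume infused = 32.6592 mL/hr × 8 hr = 261.2736 mL
Volume remaining = 320 − 261.2736 = 58.7264 mL
Drug remaining = 58.7264 mL × 3125 ng/mL = 183520 ng = 183.52 mcg

184 mcg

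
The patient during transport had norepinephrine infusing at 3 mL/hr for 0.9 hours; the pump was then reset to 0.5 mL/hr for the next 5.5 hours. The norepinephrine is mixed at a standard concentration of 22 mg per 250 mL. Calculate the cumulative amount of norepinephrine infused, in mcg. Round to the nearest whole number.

Concentration = 22 mg ÷ 250 mL = 0.088 mg/mL
Stage 1: 3 mL/hr × 0.9 hr = 2.7 mL → 2.7 mL × 0.088 mg/mL = 0.2376 mg
Stage 2: 0.5 mL/hr × 5.5 hr = 2.75 mL → 2.75 mL × 0.088 mg/mL = 0.242 mg
Total = 0.2376 + 0.242 = 0.4796 mg = 479.6 mcg

480 mcg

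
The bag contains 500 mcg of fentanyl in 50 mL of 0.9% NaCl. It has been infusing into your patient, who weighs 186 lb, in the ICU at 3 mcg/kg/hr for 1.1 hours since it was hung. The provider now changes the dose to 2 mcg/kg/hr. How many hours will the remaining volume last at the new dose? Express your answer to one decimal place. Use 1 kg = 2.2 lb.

Initial rate:
Weight = 186 lb ÷ 2.2 lb/kg = 84.54545 kg
Dose = 3 mcg/kg/hr × 84.54545 kg = 253.6364 mcg/hr
Concentration = 500 mcg ÷ 50 mL = 10 mcg/mL
Rate = 253.6364 mcg/hr ÷ 10 mcg/mL = 25.36364 mL/hr
Volume infused so far = 25.36364 mL/hr × 1.1 hr = 27.9 mL
Volume remaining = 50 − 27.9 = 22.1 mL
New rate:
Dose = 2 mcg/kg/hr × 84.54545 kg = 169.0909 mcg/hr
Rate = 169.0909 mcg/hr ÷ 10 mcg/mL = 16.90909 mL/hr
Time remaining = 22.1 mL ÷ 16.90909 mL/hr = 1.306989 hr

1.3 hours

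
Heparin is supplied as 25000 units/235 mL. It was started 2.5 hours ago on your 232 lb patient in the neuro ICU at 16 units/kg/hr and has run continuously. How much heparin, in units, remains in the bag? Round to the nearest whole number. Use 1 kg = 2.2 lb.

20782 units

Weight = 232 lb ÷ 2.2 lb/kg = 105.4545 kg
Dose = 16 units/kg/hr × 105.4545 kg = 1687.273 units/hr
Concentration = 25000 units ÷ 235 mL = 106.383 units/mL
Rate = 1687.273 units/hr ÷ 106.383 units/mL = 15.86036 mL/hr
Volume infused = 15.86036 mL/hr × 2.5 hr = 39.65091 mL
Volume remaining = 235 − 39.65091 = 195.3491 mL
Drug remaining = 195.3491 mL × 106.383 units/mL = 20781.82 units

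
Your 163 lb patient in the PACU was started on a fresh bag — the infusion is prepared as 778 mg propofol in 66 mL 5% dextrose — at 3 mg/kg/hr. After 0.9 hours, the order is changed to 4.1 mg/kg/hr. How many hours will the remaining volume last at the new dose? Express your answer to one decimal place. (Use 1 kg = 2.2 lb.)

Initial rate:
Weight = 163 lb ÷ 2.2 lb/kg = 74.09091 kg
Dose = 3 mg/kg/hr × 74.09091 kg = 222.2727 mg/hr
Concentration = 778 mg ÷ 66 mL = 11.78788 mg/mL
Rate = 222.2727 mg/hr ÷ 11.78788 mg/mL = 18.85604 mL/hr
Volume infused so far = 18.85604 mL/hr × 0.9 hr = 16.97044 mL
Volume remaining = 66 − 16.97044 = 49.02956 mL
New rate:
Dose = 4.1 mg/kg/hr × 74.09091 kg = 303.7727 mg/hr
Rate = 303.7727 mg/hr ÷ 11.78788 mg/mL = 25.76992 mL/hr
Time remaining = 49.02956 mL ÷ 25.76992 mL/hr = 1.902589 hr

1.9 hours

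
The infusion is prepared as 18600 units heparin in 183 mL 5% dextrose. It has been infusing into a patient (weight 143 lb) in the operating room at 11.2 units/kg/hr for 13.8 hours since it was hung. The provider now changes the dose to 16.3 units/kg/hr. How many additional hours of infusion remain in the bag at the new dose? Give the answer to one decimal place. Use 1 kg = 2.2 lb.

8.1 hours

Initial rate:
Weight = 143 lb ÷ 2.2 lb/kg = 65 kg
Dose = 11.2 units/kg/hr × 65 kg = 728 units/hr
Concentration = 18600 units ÷ 183 mL = 101.6393 units/mL
Rate = 728 units/hr ÷ 101.6393 units/mL = 7.162581 mL/hr
Volume infused so far = 7.162581 mL/hr × 13.8 hr = 98.84361 mL
Volume remaining = 183 − 98.84361 = 84.15639 mL
New rate:
Dose = 16.3 units/kg/hr × 65 kg = 1059.5 units/hr
Rate = 1059.5 units/hr ÷ 101.6393 units/mL = 10.42411 mL/hr
Time remaining = 84.15639 mL ÷ 10.42411 mL/hr = 8.073242 hr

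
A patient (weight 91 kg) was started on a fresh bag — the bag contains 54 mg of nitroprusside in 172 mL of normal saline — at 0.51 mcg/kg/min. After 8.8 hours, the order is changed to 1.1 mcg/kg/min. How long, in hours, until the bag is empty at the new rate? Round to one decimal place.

Initial rate:
Dose = 0.51 mcg/kg/min × 91 kg = 46.41 mcg/min
46.41 mcg/min × 60 min/hr = 2784.6 mcg/hr
Concentration = 54 mg ÷ 172 mL = 0.3139535 mg/mL = 313.9535 mcg/mL
Rate = 2784.6 mcg/hr ÷ 313.9535 mcg/mL = 8.869467 mL/hr
Volume infused so far = 8.869467 mL/hr × 8.8 hr = 78.05131 mL
Volume remaining = 172 − 78.05131 = 93.94869 mL
New rate:
Dose = 1.1 mcg/kg/min × 91 kg = 100.1 mcg/min
100.1 mcg/min × 60 min/hr = 6006 mcg/hr
Rate = 6006 mcg/hr ÷ 313.9535 mcg/mL = 19.13022 mL/hr
Time remaining = 93.94869 mL ÷ 19.13022 mL/hr = 4.911009 hr

4.9 hours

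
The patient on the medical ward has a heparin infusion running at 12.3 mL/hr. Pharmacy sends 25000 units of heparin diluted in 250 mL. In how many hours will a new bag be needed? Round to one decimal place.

20.3 hours

Duration = 250 mL ÷ 12.3 mL/hr = 20.3252 hr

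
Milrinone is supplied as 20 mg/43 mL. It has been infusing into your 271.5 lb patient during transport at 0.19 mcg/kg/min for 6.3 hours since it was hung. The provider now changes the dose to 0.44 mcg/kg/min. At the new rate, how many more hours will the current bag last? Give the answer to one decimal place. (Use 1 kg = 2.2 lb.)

3.4 hours

Initial rate:
Weight = 271.5 lb ÷ 2.2 lb/kg = 123.4091 kg
Dose = 0.19 mcg/kg/min × 123.4091 kg = 23.44773 mcg/min
23.44773 mcg/min × 60 min/hr = 1406.864 mcg/hr
Concentration = 20 mg ÷ 43 mL = 0.4651163 mg/mL = 465.1163 mcg/mL
Rate = 1406.864 mcg/hr ÷ 465.1163 mcg/mL = 3.024757 mL/hr
Volume infused so far = 3.024757 mL/hr × 6.3 hr = 19.05597 mL
Volume remaining = 43 − 19.05597 = 23.94403 mL
New rate:
Dose = 0.44 mcg/kg/min × 123.4091 kg = 54.3 mcg/min
54.3 mcg/min × 60 min/hr = 3258 mcg/hr
Rate = 3258 mcg/hr ÷ 465.1163 mcg/mL = 7.0047 mL/hr
Time remaining = 23.94403 mL ÷ 7.0047 mL/hr = 3.418281 hr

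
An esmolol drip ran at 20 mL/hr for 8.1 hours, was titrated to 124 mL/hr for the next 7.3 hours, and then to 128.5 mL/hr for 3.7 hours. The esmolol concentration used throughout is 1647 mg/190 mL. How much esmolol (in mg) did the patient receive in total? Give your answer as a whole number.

Concentration = 1647 mg ÷ 190 mL = 8.668421 mg/mL
Stage 1: 20 mL/hr × 8.1 hr = 162 mL → 162 mL × 8.668421 mg/mL = 1404.284 mg
Stage 2: 124 mL/hr × 7.3 hr = 905.2 mL → 905.2 mL × 8.668421 mg/mL = 7846.655 mg
Stage 3: 128.5 mL/hr × 3.7 hr = 475.45 mL → 475.45 mL × 8.668421 mg/mL = 4121.401 mg
Total = 1404.284 + 7846.655 + 4121.401 = 13372.34 mg

13372 mg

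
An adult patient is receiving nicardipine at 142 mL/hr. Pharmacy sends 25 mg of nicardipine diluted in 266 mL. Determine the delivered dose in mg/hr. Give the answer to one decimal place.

13.3 mg/hr

Concentration = 25 mg ÷ 266 mL = 0.09398496 mg/mL
Drug rate = 142 mL/hr × 0.09398496 mg/mL = 13.34586 mg/hr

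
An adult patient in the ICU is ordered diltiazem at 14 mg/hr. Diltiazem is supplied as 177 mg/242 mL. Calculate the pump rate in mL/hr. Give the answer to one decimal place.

19.1 mL/hr

Concentration = 177 mg ÷ 242 mL = 0.731405 mg/mL
Rate = 14 mg/hr ÷ 0.731405 mg/mL = 19.14124 mL/hr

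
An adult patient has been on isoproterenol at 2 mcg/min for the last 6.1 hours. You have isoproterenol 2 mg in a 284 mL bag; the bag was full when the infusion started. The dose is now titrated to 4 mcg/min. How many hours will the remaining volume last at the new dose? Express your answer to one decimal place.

5.3 hours

Initial rate:
2 mcg/min × 60 min/hr = 120 mcg/hr
Concentration = 2 mg ÷ 284 mL = 0.007042254 mg/mL = 7.042254 mcg/mL
Rate = 120 mcg/hr ÷ 7.042254 mcg/mL = 17.04 mL/hr
Volume infused so far = 17.04 mL/hr × 6.1 hr = 103.944 mL
Volume remaining = 284 − 103.944 = 180.056 mL
New rate:
4 mcg/min × 60 min/hr = 240 mcg/hr
Rate = 240 mcg/hr ÷ 7.042254 mcg/mL = 34.08 mL/hr
Time remaining = 180.056 mL ÷ 34.08 mL/hr = 5.283333 hr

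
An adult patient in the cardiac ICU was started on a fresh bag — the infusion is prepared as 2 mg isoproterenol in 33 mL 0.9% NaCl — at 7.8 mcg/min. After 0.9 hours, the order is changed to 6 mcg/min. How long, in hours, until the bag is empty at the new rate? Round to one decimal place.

Initial rate:
7.8 mcg/min × 60 min/hr = 468 mcg/hr
Concentration = 2 mg ÷ 33 mL = 0.06060606 mg/mL = 60.60606 mcg/mL
Rate = 468 mcg/hr ÷ 60.60606 mcg/mL = 7.722 mL/hr
Volume infused so far = 7.722 mL/hr × 0.9 hr = 6.9498 mL
Volume remaining = 33 − 6.9498 = 26.0502 mL
New rate:
6 mcg/min × 60 min/hr = 360 mcg/hr
Rate = 360 mcg/hr ÷ 60.60606 mcg/mL = 5.94 mL/hr
Time remaining = 26.0502 mL ÷ 5.94 mL/hr = 4.385556 hr

4.4 hours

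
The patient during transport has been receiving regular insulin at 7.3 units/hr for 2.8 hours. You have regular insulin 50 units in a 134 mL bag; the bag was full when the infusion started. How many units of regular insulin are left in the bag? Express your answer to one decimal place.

29.6 units

Concentration = 50 units ÷ 134 mL = 0.3731343 units/mL
Rate = 7.3 units/hr ÷ 0.3731343 units/mL = 19.564 mL/hr
Volume infused = 19.564 mL/hr × 2.8 hr = 54.7792 mL
Volume remaining = 134 − 54.7792 = 79.2208 mL
Drug remaining = 79.2208 mL × 0.3731343 units/mL = 29.56 units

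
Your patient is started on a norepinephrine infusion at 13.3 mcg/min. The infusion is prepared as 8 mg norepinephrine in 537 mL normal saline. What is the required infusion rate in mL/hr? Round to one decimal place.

53.6 mL/hr

13.3 mcg/min × 60 min/hr = 798 mcg/hr
Concentration = 8 mg ÷ 537 mL = 0.01489758 mg/mL = 14.89758 mcg/mL
Rate = 798 mcg/hr ÷ 14.89758 mcg/mL = 53.56575 mL/hr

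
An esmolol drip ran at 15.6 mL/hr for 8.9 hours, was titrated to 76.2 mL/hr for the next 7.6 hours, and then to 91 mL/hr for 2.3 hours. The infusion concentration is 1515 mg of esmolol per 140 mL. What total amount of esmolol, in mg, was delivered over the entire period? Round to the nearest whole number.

10034 mg

Concentration = 1515 mg ÷ 140 mL = 10.82143 mg/mL
Stage 1: 15.6 mL/hr × 8.9 hr = 138.84 mL → 138.84 mL × 10.82143 mg/mL = 1502.447 mg
Stage 2: 76.2 mL/hr × 7.6 hr = 579.12 mL → 579.12 mL × 10.82143 mg/mL = 6266.906 mg
Stage 3: 91 mL/hr × 2.3 hr = 209.3 mL → 209.3 mL × 10.82143 mg/mL = 2264.925 mg
Total = 1502.447 + 6266.906 + 2264.925 = 10034.28 mg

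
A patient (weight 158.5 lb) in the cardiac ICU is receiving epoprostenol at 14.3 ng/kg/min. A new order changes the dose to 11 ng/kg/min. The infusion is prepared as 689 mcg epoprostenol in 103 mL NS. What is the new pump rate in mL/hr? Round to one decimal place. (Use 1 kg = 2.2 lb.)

7.1 mL/hr

Weight = 158.5 lb ÷ 2.2 lb/kg = 72.04545 kg
Dose = 11 ng/kg/min × 72.04545 kg = 792.5 ng/min
792.5 ng/min × 60 min/hr = 47550 ng/hr
Concentration = 689 mcg ÷ 103 mL = 6.68932 mcg/mL = 6689.32 ng/mL
Rate = 47550 ng/hr ÷ 6689.32 ng/mL = 7.108345 mL/hr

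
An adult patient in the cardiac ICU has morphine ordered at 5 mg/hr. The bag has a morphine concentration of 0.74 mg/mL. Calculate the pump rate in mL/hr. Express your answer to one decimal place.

Rate = 5 mg/hr ÷ 0.74 mg/mL = 6.756757 mL/hr

6.8 mL/hr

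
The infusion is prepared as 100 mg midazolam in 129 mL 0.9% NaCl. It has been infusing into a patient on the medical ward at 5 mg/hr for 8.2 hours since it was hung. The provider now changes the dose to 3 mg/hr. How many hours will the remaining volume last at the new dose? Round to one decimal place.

Initial rate:
Concentration = 100 mg ÷ 129 mL = 0.7751938 mg/mL
Rate = 5 mg/hr ÷ 0.7751938 mg/mL = 6.45 mL/hr
Volume infused so far = 6.45 mL/hr × 8.2 hr = 52.89 mL
Volume remaining = 129 − 52.89 = 76.11 mL
New rate:
Rate = 3 mg/hr ÷ 0.7751938 mg/mL = 3.87 mL/hr
Time remaining = 76.11 mL ÷ 3.87 mL/hr = 19.66667 hr

19.7 hours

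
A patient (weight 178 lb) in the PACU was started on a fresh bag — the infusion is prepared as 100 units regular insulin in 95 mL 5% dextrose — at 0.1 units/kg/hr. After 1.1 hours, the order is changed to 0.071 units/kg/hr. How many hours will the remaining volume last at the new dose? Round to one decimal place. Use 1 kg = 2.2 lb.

Initial rate:
Weight = 178 lb ÷ 2.2 lb/kg = 80.90909 kg
Dose = 0.1 units/kg/hr × 80.90909 kg = 8.090909 units/hr
Concentration = 100 units ÷ 95 mL = 1.052632 units/mL
Rate = 8.090909 units/hr ÷ 1.052632 units/mL = 7.686364 mL/hr
Volume infused so far = 7.686364 mL/hr × 1.1 hr = 8.455 mL
Volume remaining = 95 − 8.455 = 86.545 mL
New rate:
Dose = 0.071 units/kg/hr × 80.90909 kg = 5.744545 units/hr
Rate = 5.744545 units/hr ÷ 1.052632 units/mL = 5.457318 mL/hr
Time remaining = 86.545 mL ÷ 5.457318 mL/hr = 15.85852 hr

15.9 hours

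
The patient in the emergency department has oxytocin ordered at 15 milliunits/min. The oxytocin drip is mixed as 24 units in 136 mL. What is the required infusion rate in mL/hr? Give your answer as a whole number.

15 milliunits/min × 60 min/hr = 900 milliunits/hr
Concentration = 24 units ÷ 136 mL = 0.1764706 units/mL = 176.4706 milliunits/mL
Rate = 900 milliunits/hr ÷ 176.4706 milliunits/mL = 5.1 mL/hr

5 mL/hr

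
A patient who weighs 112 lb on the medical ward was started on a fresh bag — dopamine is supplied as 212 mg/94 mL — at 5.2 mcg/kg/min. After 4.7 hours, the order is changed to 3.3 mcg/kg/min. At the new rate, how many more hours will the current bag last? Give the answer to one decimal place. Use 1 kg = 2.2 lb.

13.6 hours

Initial rate:
Weight = 112 lb ÷ 2.2 lb/kg = 50.90909 kg
Dose = 5.2 mcg/kg/min × 50.90909 kg = 264.7273 mcg/min
264.7273 mcg/min × 60 min/hr = 15883.64 mcg/hr
Concentration = 212 mg ÷ 94 mL = 2.255319 mg/mL = 2255.319 mcg/mL
Rate = 15883.64 mcg/hr ÷ 2255.319 mcg/mL = 7.042744 mL/hr
Volume infused so far = 7.042744 mL/hr × 4.7 hr = 33.1009 mL
Volume remaining = 94 − 33.1009 = 60.8991 mL
New rate:
Dose = 3.3 mcg/kg/min × 50.90909 kg = 168 mcg/min
168 mcg/min × 60 min/hr = 10080 mcg/hr
Rate = 10080 mcg/hr ÷ 2255.319 mcg/mL = 4.469434 mL/hr
Time remaining = 60.8991 mL ÷ 4.469434 mL/hr = 13.62569 hr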